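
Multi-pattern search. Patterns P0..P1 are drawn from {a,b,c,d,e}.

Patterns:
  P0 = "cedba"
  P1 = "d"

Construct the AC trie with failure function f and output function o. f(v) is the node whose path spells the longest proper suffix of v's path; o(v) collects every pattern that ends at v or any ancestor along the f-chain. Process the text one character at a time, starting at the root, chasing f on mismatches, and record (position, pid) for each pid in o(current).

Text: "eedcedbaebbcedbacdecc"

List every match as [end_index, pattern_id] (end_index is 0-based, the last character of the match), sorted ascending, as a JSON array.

Build automaton:
Trie (insert patterns):
  0='ε' goto c→1 d→6
  1='c' goto e→2
  2='ce' goto d→3
  3='ced' goto b→4
  4='cedb' goto a→5
  5='cedba' goto ·  ←P0
  6='d' goto ·  ←P1

BFS fail/out derivation:
  n1('c'): parent n0 fail=0; on 'c' 0 → fail=0;  out ∅∪∅=∅
  n6('d'): parent n0 fail=0; on 'd' 0 → fail=0;  out {1}∪∅={1}
  n2('ce'): parent n1 fail=0; on 'e' 0 → fail=0;  out ∅∪∅=∅
  n3('ced'): parent n2 fail=0; on 'd' 0 → fail=6;  out ∅∪{1}={1}
  n4('cedb'): parent n3 fail=6; on 'b' 6→0 → fail=0;  out ∅∪∅=∅
  n5('cedba'): parent n4 fail=0; on 'a' 0 → fail=0;  out {0}∪∅={0}

Run:
i=0 'e': node 0→0
i=1 'e': node 0→0
i=2 'd': node 0→6  → match P1@[2:2]
i=3 'c': node 6→1 (via fail)
i=4 'e': node 1→2
i=5 'd': node 2→3  → match P1@[5:5]
i=6 'b': node 3→4
i=7 'a': node 4→5  → match P0@[3:7]
i=8 'e': node 5→0 (via fail)
i=9 'b': node 0→0
i=10 'b': node 0→0
i=11 'c': node 0→1
i=12 'e': node 1→2
i=13 'd': node 2→3  → match P1@[13:13]
i=14 'b': node 3→4
i=15 'a': node 4→5  → match P0@[11:15]
i=16 'c': node 5→1 (via fail)
i=17 'd': node 1→6 (via fail)  → match P1@[17:17]
i=18 'e': node 6→0 (via fail)
i=19 'c': node 0→1
i=20 'c': node 1→1 (via fail)

Matches: [[2,1],[5,1],[7,0],[13,1],[15,0],[17,1]]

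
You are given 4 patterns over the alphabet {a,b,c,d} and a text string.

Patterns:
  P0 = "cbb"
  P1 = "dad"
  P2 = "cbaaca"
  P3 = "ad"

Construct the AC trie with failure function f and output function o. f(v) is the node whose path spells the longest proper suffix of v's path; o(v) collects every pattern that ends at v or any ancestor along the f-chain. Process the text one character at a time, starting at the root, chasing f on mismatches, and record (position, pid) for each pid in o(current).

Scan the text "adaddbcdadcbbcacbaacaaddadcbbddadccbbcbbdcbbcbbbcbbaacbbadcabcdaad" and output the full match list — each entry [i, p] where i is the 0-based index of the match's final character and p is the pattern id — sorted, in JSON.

Construct AC machine:
Trie nodes:
  n0 'ε': a→11 c→1 d→4
  n1 'c': b→2
  n2 'cb': a→7 b→3
  n3 'cbb': ·  ←P0
  n4 'd': a→5
  n5 'da': d→6
  n6 'dad': ·  ←P1
  n7 'cba': a→8
  n8 'cbaa': c→9
  n9 'cbaac': a→10
  n10 'cbaaca': ·  ←P2
  n11 'a': d→12
  n12 'ad': ·  ←P3

BFS fail/out derivation:
  n1('c'): parent n0 fail=0; on 'c' 0 → fail=0;  out ∅∪∅=∅
  n4('d'): parent n0 fail=0; on 'd' 0 → fail=0;  out ∅∪∅=∅
  n11('a'): parent n0 fail=0; on 'a' 0 → fail=0;  out ∅∪∅=∅
  n2('cb'): parent n1 fail=0; on 'b' 0 → fail=0;  out ∅∪∅=∅
  n5('da'): parent n4 fail=0; on 'a' 0 → fail=11;  out ∅∪∅=∅
  n12('ad'): parent n11 fail=0; on 'd' 0 → fail=4;  out {3}∪∅={3}
  n3('cbb'): parent n2 fail=0; on 'b' 0 → fail=0;  out {0}∪∅={0}
  n6('dad'): parent n5 fail=11; on 'd' 11 → fail=12;  out {1}∪{3}={1,3}
  n7('cba'): parent n2 fail=0; on 'a' 0 → fail=11;  out ∅∪∅=∅
  n8('cbaa'): parent n7 fail=11; on 'a' 11→0 → fail=11;  out ∅∪∅=∅
  n9('cbaac'): parent n8 fail=11; on 'c' 11→0 → fail=1;  out ∅∪∅=∅
  n10('cbaaca'): parent n9 fail=1; on 'a' 1→0 → fail=11;  out {2}∪∅={2}

Text stream:
pos 0 'a': at 11
pos 1 'd': at 12  → match P3@[0:1]
pos 2 'a': at 5 ·f
pos 3 'd': at 6  → match P1@[1:3],P3@[2:3]
pos 4 'd': at 4 ·f
pos 5 'b': at 0 ·f
pos 6 'c': at 1
pos 7 'd': at 4 ·f
pos 8 'a': at 5
pos 9 'd': at 6  → match P1@[7:9],P3@[8:9]
pos 10 'c': at 1 ·f
pos 11 'b': at 2
pos 12 'b': at 3  → match P0@[10:12]
pos 13 'c': at 1 ·f
pos 14 'a': at 11 ·f
pos 15 'c': at 1 ·f
pos 16 'b': at 2
pos 17 'a': at 7
pos 18 'a': at 8
pos 19 'c': at 9
pos 20 'a': at 10  → match P2@[15:20]
pos 21 'a': at 11 ·f
pos 22 'd': at 12  → match P3@[21:22]
pos 23 'd': at 4 ·f
pos 24 'a': at 5
pos 25 'd': at 6  → match P1@[23:25],P3@[24:25]
pos 26 'c': at 1 ·f
pos 27 'b': at 2
pos 28 'b': at 3  → match P0@[26:28]
pos 29 'd': at 4 ·f
pos 30 'd': at 4 ·f
pos 31 'a': at 5
pos 32 'd': at 6  → match P1@[30:32],P3@[31:32]
pos 33 'c': at 1 ·f
pos 34 'c': at 1 ·f
pos 35 'b': at 2
pos 36 'b': at 3  → match P0@[34:36]
pos 37 'c': at 1 ·f
pos 38 'b': at 2
pos 39 'b': at 3  → match P0@[37:39]
pos 40 'd': at 4 ·f
pos 41 'c': at 1 ·f
pos 42 'b': at 2
pos 43 'b': at 3  → match P0@[41:43]
pos 44 'c': at 1 ·f
pos 45 'b': at 2
pos 46 'b': at 3  → match P0@[44:46]
pos 47 'b': at 0 ·f
pos 48 'c': at 1
pos 49 'b': at 2
pos 50 'b': at 3  → match P0@[48:50]
pos 51 'a': at 11 ·f
pos 52 'a': at 11 ·f
pos 53 'c': at 1 ·f
pos 54 'b': at 2
pos 55 'b': at 3  → match P0@[53:55]
pos 56 'a': at 11 ·f
pos 57 'd': at 12  → match P3@[56:57]
pos 58 'c': at 1 ·f
pos 59 'a': at 11 ·f
pos 60 'b': at 0 ·f
pos 61 'c': at 1
pos 62 'd': at 4 ·f
pos 63 'a': at 5
pos 64 'a': at 11 ·f
pos 65 'd': at 12  → match P3@[64:65]

Matches: [[1,3],[3,1],[3,3],[9,1],[9,3],[12,0],[20,2],[22,3],[25,1],[25,3],[28,0],[32,1],[32,3],[36,0],[39,0],[43,0],[46,0],[50,0],[55,0],[57,3],[65,3]]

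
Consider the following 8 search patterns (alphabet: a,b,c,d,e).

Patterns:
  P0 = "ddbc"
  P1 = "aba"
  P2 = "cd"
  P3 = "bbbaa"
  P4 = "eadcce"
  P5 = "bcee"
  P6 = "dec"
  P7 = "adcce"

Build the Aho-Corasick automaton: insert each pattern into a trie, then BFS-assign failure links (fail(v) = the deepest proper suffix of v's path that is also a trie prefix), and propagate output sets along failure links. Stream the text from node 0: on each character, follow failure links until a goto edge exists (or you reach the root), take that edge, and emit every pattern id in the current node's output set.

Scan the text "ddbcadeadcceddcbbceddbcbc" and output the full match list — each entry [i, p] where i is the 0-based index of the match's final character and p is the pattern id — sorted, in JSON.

Build:
Trie nodes:
  n0 'ε': a→5 b→10 c→8 d→1 e→15
  n1 'd': d→2 e→24
  n2 'dd': b→3
  n3 'ddb': c→4
  n4 'ddbc': ·  ←P0
  n5 'a': b→6 d→26
  n6 'ab': a→7
  n7 'aba': ·  ←P1
  n8 'c': d→9
  n9 'cd': ·  ←P2
  n10 'b': b→11 c→21
  n11 'bb': b→12
  n12 'bbb': a→13
  n13 'bbba': a→14
  n14 'bbbaa': ·  ←P3
  n15 'e': a→16
  n16 'ea': d→17
  n17 'ead': c→18
  n18 'eadc': c→19
  n19 'eadcc': e→20
  n20 'eadcce': ·  ←P4
  n21 'bc': e→22
  n22 'bce': e→23
  n23 'bcee': ·  ←P5
  n24 'de': c→25
  n25 'dec': ·  ←P6
  n26 'ad': c→27
  n27 'adc': c→28
  n28 'adcc': e→29
  n29 'adcce': ·  ←P7

Failure links (BFS by depth):
  fail(1) 'd': from fail(0)=0 chase 'd': 0 ⇒ 0;  out=∅∪out(0)=∅
  fail(5) 'a': from fail(0)=0 chase 'a': 0 ⇒ 0;  out=∅∪out(0)=∅
  fail(8) 'c': from fail(0)=0 chase 'c': 0 ⇒ 0;  out=∅∪out(0)=∅
  fail(10) 'b': from fail(0)=0 chase 'b': 0 ⇒ 0;  out=∅∪out(0)=∅
  fail(15) 'e': from fail(0)=0 chase 'e': 0 ⇒ 0;  out=∅∪out(0)=∅
  fail(2) 'dd': from fail(1)=0 chase 'd': 0 ⇒ 1;  out=∅∪out(1)=∅
  fail(6) 'ab': from fail(5)=0 chase 'b': 0 ⇒ 10;  out=∅∪out(10)=∅
  fail(9) 'cd': from fail(8)=0 chase 'd': 0 ⇒ 1;  out={2}∪out(1)={2}
  fail(11) 'bb': from fail(10)=0 chase 'b': 0 ⇒ 10;  out=∅∪out(10)=∅
  fail(16) 'ea': from fail(15)=0 chase 'a': 0 ⇒ 5;  out=∅∪out(5)=∅
  fail(21) 'bc': from fail(10)=0 chase 'c': 0 ⇒ 8;  out=∅∪out(8)=∅
  fail(24) 'de': from fail(1)=0 chase 'e': 0 ⇒ 15;  out=∅∪out(15)=∅
  fail(26) 'ad': from fail(5)=0 chase 'd': 0 ⇒ 1;  out=∅∪out(1)=∅
  fail(3) 'ddb': from fail(2)=1 chase 'b': 1→0 ⇒ 10;  out=∅∪out(10)=∅
  fail(7) 'aba': from fail(6)=10 chase 'a': 10→0 ⇒ 5;  out={1}∪out(5)={1}
  fail(12) 'bbb': from fail(11)=10 chase 'b': 10 ⇒ 11;  out=∅∪out(11)=∅
  fail(17) 'ead': from fail(16)=5 chase 'd': 5 ⇒ 26;  out=∅∪out(26)=∅
  fail(22) 'bce': from fail(21)=8 chase 'e': 8→0 ⇒ 15;  out=∅∪out(15)=∅
  fail(25) 'dec': from fail(24)=15 chase 'c': 15→0 ⇒ 8;  out={6}∪out(8)={6}
  fail(27) 'adc': from fail(26)=1 chase 'c': 1→0 ⇒ 8;  out=∅∪out(8)=∅
  fail(4) 'ddbc': from fail(3)=10 chase 'c': 10 ⇒ 21;  out={0}∪out(21)={0}
  fail(13) 'bbba': from fail(12)=11 chase 'a': 11→10→0 ⇒ 5;  out=∅∪out(5)=∅
  fail(18) 'eadc': from fail(17)=26 chase 'c': 26 ⇒ 27;  out=∅∪out(27)=∅
  fail(23) 'bcee': from fail(22)=15 chase 'e': 15→0 ⇒ 15;  out={5}∪out(15)={5}
  fail(28) 'adcc': from fail(27)=8 chase 'c': 8→0 ⇒ 8;  out=∅∪out(8)=∅
  fail(14) 'bbbaa': from fail(13)=5 chase 'a': 5→0 ⇒ 5;  out={3}∪out(5)={3}
  fail(19) 'eadcc': from fail(18)=27 chase 'c': 27 ⇒ 28;  out=∅∪out(28)=∅
  fail(29) 'adcce': from fail(28)=8 chase 'e': 8→0 ⇒ 15;  out={7}∪out(15)={7}
  fail(20) 'eadcce': from fail(19)=28 chase 'e': 28 ⇒ 29;  out={4}∪out(29)={4,7}

Text stream:
pos 0 'd': at 1
pos 1 'd': at 2
pos 2 'b': at 3
pos 3 'c': at 4  ** P0@[0:3]
pos 4 'a': at 5 ·f
pos 5 'd': at 26
pos 6 'e': at 24 ·f
pos 7 'a': at 16 ·f
pos 8 'd': at 17
pos 9 'c': at 18
pos 10 'c': at 19
pos 11 'e': at 20  ** P4@[6:11],P7@[7:11]
pos 12 'd': at 1 ·f
pos 13 'd': at 2
pos 14 'c': at 8 ·f
pos 15 'b': at 10 ·f
pos 16 'b': at 11
pos 17 'c': at 21 ·f
pos 18 'e': at 22
pos 19 'd': at 1 ·f
pos 20 'd': at 2
pos 21 'b': at 3
pos 22 'c': at 4  ** P0@[19:22]
pos 23 'b': at 10 ·f
pos 24 'c': at 21

Result: [[3,0],[11,4],[11,7],[22,0]]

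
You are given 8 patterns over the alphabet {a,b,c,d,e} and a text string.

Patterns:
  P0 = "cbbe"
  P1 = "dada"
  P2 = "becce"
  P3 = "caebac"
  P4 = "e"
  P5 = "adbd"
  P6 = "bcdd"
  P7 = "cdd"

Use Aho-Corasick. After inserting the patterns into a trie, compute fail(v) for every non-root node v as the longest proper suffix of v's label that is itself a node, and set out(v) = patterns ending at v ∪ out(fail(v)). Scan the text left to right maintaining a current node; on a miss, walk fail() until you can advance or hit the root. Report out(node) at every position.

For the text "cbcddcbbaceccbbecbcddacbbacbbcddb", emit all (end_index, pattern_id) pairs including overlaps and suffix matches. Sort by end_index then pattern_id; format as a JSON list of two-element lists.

Construct AC machine:
Trie (insert patterns):
  0='ε' goto a→20 b→9 c→1 d→5 e→19
  1='c' goto a→14 b→2 d→27
  2='cb' goto b→3
  3='cbb' goto e→4
  4='cbbe' goto ·  ←P0
  5='d' goto a→6
  6='da' goto d→7
  7='dad' goto a→8
  8='dada' goto ·  ←P1
  9='b' goto c→24 e→10
  10='be' goto c→11
  11='bec' goto c→12
  12='becc' goto e→13
  13='becce' goto ·  ←P2
  14='ca' goto e→15
  15='cae' goto b→16
  16='caeb' goto a→17
  17='caeba' goto c→18
  18='caebac' goto ·  ←P3
  19='e' goto ·  ←P4
  20='a' goto d→21
  21='ad' goto b→22
  22='adb' goto d→23
  23='adbd' goto ·  ←P5
  24='bc' goto d→25
  25='bcd' goto d→26
  26='bcdd' goto ·  ←P6
  27='cd' goto d→28
  28='cdd' goto ·  ←P7

Failure links (BFS by depth):
  fail(1) 'c': from fail(0)=0 chase 'c': 0 ⇒ 0;  out=∅∪out(0)=∅
  fail(5) 'd': from fail(0)=0 chase 'd': 0 ⇒ 0;  out=∅∪out(0)=∅
  fail(9) 'b': from fail(0)=0 chase 'b': 0 ⇒ 0;  out=∅∪out(0)=∅
  fail(19) 'e': from fail(0)=0 chase 'e': 0 ⇒ 0;  out={4}∪out(0)={4}
  fail(20) 'a': from fail(0)=0 chase 'a': 0 ⇒ 0;  out=∅∪out(0)=∅
  fail(2) 'cb': from fail(1)=0 chase 'b': 0 ⇒ 9;  out=∅∪out(9)=∅
  fail(6) 'da': from fail(5)=0 chase 'a': 0 ⇒ 20;  out=∅∪out(20)=∅
  fail(10) 'be': from fail(9)=0 chase 'e': 0 ⇒ 19;  out=∅∪out(19)={4}
  fail(14) 'ca': from fail(1)=0 chase 'a': 0 ⇒ 20;  out=∅∪out(20)=∅
  fail(21) 'ad': from fail(20)=0 chase 'd': 0 ⇒ 5;  out=∅∪out(5)=∅
  fail(24) 'bc': from fail(9)=0 chase 'c': 0 ⇒ 1;  out=∅∪out(1)=∅
  fail(27) 'cd': from fail(1)=0 chase 'd': 0 ⇒ 5;  out=∅∪out(5)=∅
  fail(3) 'cbb': from fail(2)=9 chase 'b': 9→0 ⇒ 9;  out=∅∪out(9)=∅
  fail(7) 'dad': from fail(6)=20 chase 'd': 20 ⇒ 21;  out=∅∪out(21)=∅
  fail(11) 'bec': from fail(10)=19 chase 'c': 19→0 ⇒ 1;  out=∅∪out(1)=∅
  fail(15) 'cae': from fail(14)=20 chase 'e': 20→0 ⇒ 19;  out=∅∪out(19)={4}
  fail(22) 'adb': from fail(21)=5 chase 'b': 5→0 ⇒ 9;  out=∅∪out(9)=∅
  fail(25) 'bcd': from fail(24)=1 chase 'd': 1 ⇒ 27;  out=∅∪out(27)=∅
  fail(28) 'cdd': from fail(27)=5 chase 'd': 5→0 ⇒ 5;  out={7}∪out(5)={7}
  fail(4) 'cbbe': from fail(3)=9 chase 'e': 9 ⇒ 10;  out={0}∪out(10)={0,4}
  fail(8) 'dada': from fail(7)=21 chase 'a': 21→5 ⇒ 6;  out={1}∪out(6)={1}
  fail(12) 'becc': from fail(11)=1 chase 'c': 1→0 ⇒ 1;  out=∅∪out(1)=∅
  fail(16) 'caeb': from fail(15)=19 chase 'b': 19→0 ⇒ 9;  out=∅∪out(9)=∅
  fail(23) 'adbd': from fail(22)=9 chase 'd': 9→0 ⇒ 5;  out={5}∪out(5)={5}
  fail(26) 'bcdd': from fail(25)=27 chase 'd': 27 ⇒ 28;  out={6}∪out(28)={6,7}
  fail(13) 'becce': from fail(12)=1 chase 'e': 1→0 ⇒ 19;  out={2}∪out(19)={2,4}
  fail(17) 'caeba': from fail(16)=9 chase 'a': 9→0 ⇒ 20;  out=∅∪out(20)=∅
  fail(18) 'caebac': from fail(17)=20 chase 'c': 20→0 ⇒ 1;  out={3}∪out(1)={3}

Run:
[0] read 'c'  n0⇒n1
[1] read 'b'  n1⇒n2
[2] read 'c'  n2⇒n24 (fail-walked)
[3] read 'd'  n24⇒n25
[4] read 'd'  n25⇒n26  ** P6@[1:4],P7@[2:4]
[5] read 'c'  n26⇒n1 (fail-walked)
[6] read 'b'  n1⇒n2
[7] read 'b'  n2⇒n3
[8] read 'a'  n3⇒n20 (fail-walked)
[9] read 'c'  n20⇒n1 (fail-walked)
[10] read 'e'  n1⇒n19 (fail-walked)  ** P4@[10:10]
[11] read 'c'  n19⇒n1 (fail-walked)
[12] read 'c'  n1⇒n1 (fail-walked)
[13] read 'b'  n1⇒n2
[14] read 'b'  n2⇒n3
[15] read 'e'  n3⇒n4  ** P0@[12:15],P4@[15:15]
[16] read 'c'  n4⇒n11 (fail-walked)
[17] read 'b'  n11⇒n2 (fail-walked)
[18] read 'c'  n2⇒n24 (fail-walked)
[19] read 'd'  n24⇒n25
[20] read 'd'  n25⇒n26  ** P6@[17:20],P7@[18:20]
[21] read 'a'  n26⇒n6 (fail-walked)
[22] read 'c'  n6⇒n1 (fail-walked)
[23] read 'b'  n1⇒n2
[24] read 'b'  n2⇒n3
[25] read 'a'  n3⇒n20 (fail-walked)
[26] read 'c'  n20⇒n1 (fail-walked)
[27] read 'b'  n1⇒n2
[28] read 'b'  n2⇒n3
[29] read 'c'  n3⇒n24 (fail-walked)
[30] read 'd'  n24⇒n25
[31] read 'd'  n25⇒n26  ** P6@[28:31],P7@[29:31]
[32] read 'b'  n26⇒n9 (fail-walked)

Matches: [[4,6],[4,7],[10,4],[15,0],[15,4],[20,6],[20,7],[31,6],[31,7]]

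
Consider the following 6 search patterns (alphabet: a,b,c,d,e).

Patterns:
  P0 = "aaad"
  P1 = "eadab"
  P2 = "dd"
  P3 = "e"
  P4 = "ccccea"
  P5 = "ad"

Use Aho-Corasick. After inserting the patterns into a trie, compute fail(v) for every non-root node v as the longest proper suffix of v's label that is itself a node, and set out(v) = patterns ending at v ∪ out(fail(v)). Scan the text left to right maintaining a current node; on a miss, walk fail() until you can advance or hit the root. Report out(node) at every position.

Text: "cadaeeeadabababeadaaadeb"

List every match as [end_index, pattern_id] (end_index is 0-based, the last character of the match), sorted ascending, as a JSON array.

Build:
Trie (insert patterns):
  n0 'ε': a→1 c→12 d→10 e→5
  n1 'a': a→2 d→18
  n2 'aa': a→3
  n3 'aaa': d→4
  n4 'aaad': ·  ←P0
  n5 'e': a→6  ←P3
  n6 'ea': d→7
  n7 'ead': a→8
  n8 'eada': b→9
  n9 'eadab': ·  ←P1
  n10 'd': d→11
  n11 'dd': ·  ←P2
  n12 'c': c→13
  n13 'cc': c→14
  n14 'ccc': c→15
  n15 'cccc': e→16
  n16 'cccce': a→17
  n17 'ccccea': ·  ←P4
  n18 'ad': ·  ←P5

Failure links (BFS by depth):
  fail(1) 'a': from fail(0)=0 chase 'a': 0 ⇒ 0;  out=∅∪out(0)=∅
  fail(5) 'e': from fail(0)=0 chase 'e': 0 ⇒ 0;  out={3}∪out(0)={3}
  fail(10) 'd': from fail(0)=0 chase 'd': 0 ⇒ 0;  out=∅∪out(0)=∅
  fail(12) 'c': from fail(0)=0 chase 'c': 0 ⇒ 0;  out=∅∪out(0)=∅
  fail(2) 'aa': from fail(1)=0 chase 'a': 0 ⇒ 1;  out=∅∪out(1)=∅
  fail(6) 'ea': from fail(5)=0 chase 'a': 0 ⇒ 1;  out=∅∪out(1)=∅
  fail(11) 'dd': from fail(10)=0 chase 'd': 0 ⇒ 10;  out={2}∪out(10)={2}
  fail(13) 'cc': from fail(12)=0 chase 'c': 0 ⇒ 12;  out=∅∪out(12)=∅
  fail(18) 'ad': from fail(1)=0 chase 'd': 0 ⇒ 10;  out={5}∪out(10)={5}
  fail(3) 'aaa': from fail(2)=1 chase 'a': 1 ⇒ 2;  out=∅∪out(2)=∅
  fail(7) 'ead': from fail(6)=1 chase 'd': 1 ⇒ 18;  out=∅∪out(18)={5}
  fail(14) 'ccc': from fail(13)=12 chase 'c': 12 ⇒ 13;  out=∅∪out(13)=∅
  fail(4) 'aaad': from fail(3)=2 chase 'd': 2→1 ⇒ 18;  out={0}∪out(18)={0,5}
  fail(8) 'eada': from fail(7)=18 chase 'a': 18→10→0 ⇒ 1;  out=∅∪out(1)=∅
  fail(15) 'cccc': from fail(14)=13 chase 'c': 13 ⇒ 14;  out=∅∪out(14)=∅
  fail(9) 'eadab': from fail(8)=1 chase 'b': 1→0 ⇒ 0;  out={1}∪out(0)={1}
  fail(16) 'cccce': from fail(15)=14 chase 'e': 14→13→12→0 ⇒ 5;  out=∅∪out(5)={3}
  fail(17) 'ccccea': from fail(16)=5 chase 'a': 5 ⇒ 6;  out={4}∪out(6)={4}

Text stream:
pos 0 'c': at 12
pos 1 'a': at 1 (fail-walked)
pos 2 'd': at 18  emit P5@[1:2]
pos 3 'a': at 1 (fail-walked)
pos 4 'e': at 5 (fail-walked)  emit P3@[4:4]
pos 5 'e': at 5 (fail-walked)  emit P3@[5:5]
pos 6 'e': at 5 (fail-walked)  emit P3@[6:6]
pos 7 'a': at 6
pos 8 'd': at 7  emit P5@[7:8]
pos 9 'a': at 8
pos 10 'b': at 9  emit P1@[6:10]
pos 11 'a': at 1 (fail-walked)
pos 12 'b': at 0 (fail-walked)
pos 13 'a': at 1
pos 14 'b': at 0 (fail-walked)
pos 15 'e': at 5  emit P3@[15:15]
pos 16 'a': at 6
pos 17 'd': at 7  emit P5@[16:17]
pos 18 'a': at 8
pos 19 'a': at 2 (fail-walked)
pos 20 'a': at 3
pos 21 'd': at 4  emit P0@[18:21],P5@[20:21]
pos 22 'e': at 5 (fail-walked)  emit P3@[22:22]
pos 23 'b': at 0 (fail-walked)

All matches (sorted): [[2,5],[4,3],[5,3],[6,3],[8,5],[10,1],[15,3],[17,5],[21,0],[21,5],[22,3]]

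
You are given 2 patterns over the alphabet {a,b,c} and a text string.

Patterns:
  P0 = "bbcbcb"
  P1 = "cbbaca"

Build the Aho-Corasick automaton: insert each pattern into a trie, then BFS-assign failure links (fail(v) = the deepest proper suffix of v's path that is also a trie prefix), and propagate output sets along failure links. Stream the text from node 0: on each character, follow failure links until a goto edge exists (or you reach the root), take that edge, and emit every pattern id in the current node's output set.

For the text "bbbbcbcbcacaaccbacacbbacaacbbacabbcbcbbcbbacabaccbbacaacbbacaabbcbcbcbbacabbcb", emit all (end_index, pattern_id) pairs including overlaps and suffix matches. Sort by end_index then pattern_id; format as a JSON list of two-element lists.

Construct AC machine:
Trie nodes:
  n0 'ε': b→1 c→7
  n1 'b': b→2
  n2 'bb': c→3
  n3 'bbc': b→4
  n4 'bbcb': c→5
  n5 'bbcbc': b→6
  n6 'bbcbcb': ·  [P0 ends]
  n7 'c': b→8
  n8 'cb': b→9
  n9 'cbb': a→10
  n10 'cbba': c→11
  n11 'cbbac': a→12
  n12 'cbbaca': ·  [P1 ends]

Failure links (BFS by depth):
  fail(1) 'b': from fail(0)=0 chase 'b': 0 ⇒ 0;  out=∅∪out(0)=∅
  fail(7) 'c': from fail(0)=0 chase 'c': 0 ⇒ 0;  out=∅∪out(0)=∅
  fail(2) 'bb': from fail(1)=0 chase 'b': 0 ⇒ 1;  out=∅∪out(1)=∅
  fail(8) 'cb': from fail(7)=0 chase 'b': 0 ⇒ 1;  out=∅∪out(1)=∅
  fail(3) 'bbc': from fail(2)=1 chase 'c': 1→0 ⇒ 7;  out=∅∪out(7)=∅
  fail(9) 'cbb': from fail(8)=1 chase 'b': 1 ⇒ 2;  out=∅∪out(2)=∅
  fail(4) 'bbcb': from fail(3)=7 chase 'b': 7 ⇒ 8;  out=∅∪out(8)=∅
  fail(10) 'cbba': from fail(9)=2 chase 'a': 2→1→0 ⇒ 0;  out=∅∪out(0)=∅
  fail(5) 'bbcbc': from fail(4)=8 chase 'c': 8→1→0 ⇒ 7;  out=∅∪out(7)=∅
  fail(11) 'cbbac': from fail(10)=0 chase 'c': 0 ⇒ 7;  out=∅∪out(7)=∅
  fail(6) 'bbcbcb': from fail(5)=7 chase 'b': 7 ⇒ 8;  out={0}∪out(8)={0}
  fail(12) 'cbbaca': from fail(11)=7 chase 'a': 7→0 ⇒ 0;  out={1}∪out(0)={1}

Run:
pos 0 'b': at 1
pos 1 'b': at 2
pos 2 'b': at 2 (via fail)
pos 3 'b': at 2 (via fail)
pos 4 'c': at 3
pos 5 'b': at 4
pos 6 'c': at 5
pos 7 'b': at 6  ** P0@[2:7]
pos 8 'c': at 7 (via fail)
pos 9 'a': at 0 (via fail)
pos 10 'c': at 7
pos 11 'a': at 0 (via fail)
pos 12 'a': at 0
pos 13 'c': at 7
pos 14 'c': at 7 (via fail)
pos 15 'b': at 8
pos 16 'a': at 0 (via fail)
pos 17 'c': at 7
pos 18 'a': at 0 (via fail)
pos 19 'c': at 7
pos 20 'b': at 8
pos 21 'b': at 9
pos 22 'a': at 10
pos 23 'c': at 11
pos 24 'a': at 12  ** P1@[19:24]
pos 25 'a': at 0 (via fail)
pos 26 'c': at 7
pos 27 'b': at 8
pos 28 'b': at 9
pos 29 'a': at 10
pos 30 'c': at 11
pos 31 'a': at 12  ** P1@[26:31]
pos 32 'b': at 1 (via fail)
pos 33 'b': at 2
pos 34 'c': at 3
pos 35 'b': at 4
pos 36 'c': at 5
pos 37 'b': at 6  ** P0@[32:37]
pos 38 'b': at 9 (via fail)
pos 39 'c': at 3 (via fail)
pos 40 'b': at 4
pos 41 'b': at 9 (via fail)
pos 42 'a': at 10
pos 43 'c': at 11
pos 44 'a': at 12  ** P1@[39:44]
pos 45 'b': at 1 (via fail)
pos 46 'a': at 0 (via fail)
pos 47 'c': at 7
pos 48 'c': at 7 (via fail)
pos 49 'b': at 8
pos 50 'b': at 9
pos 51 'a': at 10
pos 52 'c': at 11
pos 53 'a': at 12  ** P1@[48:53]
pos 54 'a': at 0 (via fail)
pos 55 'c': at 7
pos 56 'b': at 8
pos 57 'b': at 9
pos 58 'a': at 10
pos 59 'c': at 11
pos 60 'a': at 12  ** P1@[55:60]
pos 61 'a': at 0 (via fail)
pos 62 'b': at 1
pos 63 'b': at 2
pos 64 'c': at 3
pos 65 'b': at 4
pos 66 'c': at 5
pos 67 'b': at 6  ** P0@[62:67]
pos 68 'c': at 7 (via fail)
pos 69 'b': at 8
pos 70 'b': at 9
pos 71 'a': at 10
pos 72 'c': at 11
pos 73 'a': at 12  ** P1@[68:73]
pos 74 'b': at 1 (via fail)
pos 75 'b': at 2
pos 76 'c': at 3
pos 77 'b': at 4

All matches (sorted): [[7,0],[24,1],[31,1],[37,0],[44,1],[53,1],[60,1],[67,0],[73,1]]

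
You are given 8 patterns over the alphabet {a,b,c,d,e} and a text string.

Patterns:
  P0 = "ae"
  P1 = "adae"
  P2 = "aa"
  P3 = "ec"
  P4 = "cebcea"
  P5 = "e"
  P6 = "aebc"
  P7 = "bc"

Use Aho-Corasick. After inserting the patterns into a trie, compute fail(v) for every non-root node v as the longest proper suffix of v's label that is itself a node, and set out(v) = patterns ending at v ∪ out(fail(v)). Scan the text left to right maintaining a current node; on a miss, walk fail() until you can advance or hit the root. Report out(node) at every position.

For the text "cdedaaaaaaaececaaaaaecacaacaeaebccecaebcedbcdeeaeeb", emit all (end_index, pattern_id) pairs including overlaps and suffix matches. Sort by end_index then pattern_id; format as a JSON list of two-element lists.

Construct AC machine:
Trie (insert patterns):
  n0 'ε': a→1 b→17 c→9 e→7
  n1 'a': a→6 d→3 e→2
  n2 'ae': b→15  [P0 ends]
  n3 'ad': a→4
  n4 'ada': e→5
  n5 'adae': ·  [P1 ends]
  n6 'aa': ·  [P2 ends]
  n7 'e': c→8  [P5 ends]
  n8 'ec': ·  [P3 ends]
  n9 'c': e→10
  n10 'ce': b→11
  n11 'ceb': c→12
  n12 'cebc': e→13
  n13 'cebce': a→14
  n14 'cebcea': ·  [P4 ends]
  n15 'aeb': c→16
  n16 'aebc': ·  [P6 ends]
  n17 'b': c→18
  n18 'bc': ·  [P7 ends]

Failure links (BFS by depth):
  fail(1) 'a': from fail(0)=0 chase 'a': 0 ⇒ 0;  out=∅∪out(0)=∅
  fail(7) 'e': from fail(0)=0 chase 'e': 0 ⇒ 0;  out={5}∪out(0)={5}
  fail(9) 'c': from fail(0)=0 chase 'c': 0 ⇒ 0;  out=∅∪out(0)=∅
  fail(17) 'b': from fail(0)=0 chase 'b': 0 ⇒ 0;  out=∅∪out(0)=∅
  fail(2) 'ae': from fail(1)=0 chase 'e': 0 ⇒ 7;  out={0}∪out(7)={0,5}
  fail(3) 'ad': from fail(1)=0 chase 'd': 0 ⇒ 0;  out=∅∪out(0)=∅
  fail(6) 'aa': from fail(1)=0 chase 'a': 0 ⇒ 1;  out={2}∪out(1)={2}
  fail(8) 'ec': from fail(7)=0 chase 'c': 0 ⇒ 9;  out={3}∪out(9)={3}
  fail(10) 'ce': from fail(9)=0 chase 'e': 0 ⇒ 7;  out=∅∪out(7)={5}
  fail(18) 'bc': from fail(17)=0 chase 'c': 0 ⇒ 9;  out={7}∪out(9)={7}
  fail(4) 'ada': from fail(3)=0 chase 'a': 0 ⇒ 1;  out=∅∪out(1)=∅
  fail(11) 'ceb': from fail(10)=7 chase 'b': 7→0 ⇒ 17;  out=∅∪out(17)=∅
  fail(15) 'aeb': from fail(2)=7 chase 'b': 7→0 ⇒ 17;  out=∅∪out(17)=∅
  fail(5) 'adae': from fail(4)=1 chase 'e': 1 ⇒ 2;  out={1}∪out(2)={0,1,5}
  fail(12) 'cebc': from fail(11)=17 chase 'c': 17 ⇒ 18;  out=∅∪out(18)={7}
  fail(16) 'aebc': from fail(15)=17 chase 'c': 17 ⇒ 18;  out={6}∪out(18)={6,7}
  fail(13) 'cebce': from fail(12)=18 chase 'e': 18→9 ⇒ 10;  out=∅∪out(10)={5}
  fail(14) 'cebcea': from fail(13)=10 chase 'a': 10→7→0 ⇒ 1;  out={4}∪out(1)={4}

Text stream:
[0] read 'c'  n0⇒n9
[1] read 'd'  n9⇒n0 ·f
[2] read 'e'  n0⇒n7  ** P5@[2:2]
[3] read 'd'  n7⇒n0 ·f
[4] read 'a'  n0⇒n1
[5] read 'a'  n1⇒n6  ** P2@[4:5]
[6] read 'a'  n6⇒n6 ·f  ** P2@[5:6]
[7] read 'a'  n6⇒n6 ·f  ** P2@[6:7]
[8] read 'a'  n6⇒n6 ·f  ** P2@[7:8]
[9] read 'a'  n6⇒n6 ·f  ** P2@[8:9]
[10] read 'a'  n6⇒n6 ·f  ** P2@[9:10]
[11] read 'e'  n6⇒n2 ·f  ** P0@[10:11],P5@[11:11]
[12] read 'c'  n2⇒n8 ·f  ** P3@[11:12]
[13] read 'e'  n8⇒n10 ·f  ** P5@[13:13]
[14] read 'c'  n10⇒n8 ·f  ** P3@[13:14]
[15] read 'a'  n8⇒n1 ·f
[16] read 'a'  n1⇒n6  ** P2@[15:16]
[17] read 'a'  n6⇒n6 ·f  ** P2@[16:17]
[18] read 'a'  n6⇒n6 ·f  ** P2@[17:18]
[19] read 'a'  n6⇒n6 ·f  ** P2@[18:19]
[20] read 'e'  n6⇒n2 ·f  ** P0@[19:20],P5@[20:20]
[21] read 'c'  n2⇒n8 ·f  ** P3@[20:21]
[22] read 'a'  n8⇒n1 ·f
[23] read 'c'  n1⇒n9 ·f
[24] read 'a'  n9⇒n1 ·f
[25] read 'a'  n1⇒n6  ** P2@[24:25]
[26] read 'c'  n6⇒n9 ·f
[27] read 'a'  n9⇒n1 ·f
[28] read 'e'  n1⇒n2  ** P0@[27:28],P5@[28:28]
[29] read 'a'  n2⇒n1 ·f
[30] read 'e'  n1⇒n2  ** P0@[29:30],P5@[30:30]
[31] read 'b'  n2⇒n15
[32] read 'c'  n15⇒n16  ** P6@[29:32],P7@[31:32]
[33] read 'c'  n16⇒n9 ·f
[34] read 'e'  n9⇒n10  ** P5@[34:34]
[35] read 'c'  n10⇒n8 ·f  ** P3@[34:35]
[36] read 'a'  n8⇒n1 ·f
[37] read 'e'  n1⇒n2  ** P0@[36:37],P5@[37:37]
[38] read 'b'  n2⇒n15
[39] read 'c'  n15⇒n16  ** P6@[36:39],P7@[38:39]
[40] read 'e'  n16⇒n10 ·f  ** P5@[40:40]
[41] read 'd'  n10⇒n0 ·f
[42] read 'b'  n0⇒n17
[43] read 'c'  n17⇒n18  ** P7@[42:43]
[44] read 'd'  n18⇒n0 ·f
[45] read 'e'  n0⇒n7  ** P5@[45:45]
[46] read 'e'  n7⇒n7 ·f  ** P5@[46:46]
[47] read 'a'  n7⇒n1 ·f
[48] read 'e'  n1⇒n2  ** P0@[47:48],P5@[48:48]
[49] read 'e'  n2⇒n7 ·f  ** P5@[49:49]
[50] read 'b'  n7⇒n17 ·f

Matches: [[2,5],[5,2],[6,2],[7,2],[8,2],[9,2],[10,2],[11,0],[11,5],[12,3],[13,5],[14,3],[16,2],[17,2],[18,2],[19,2],[20,0],[20,5],[21,3],[25,2],[28,0],[28,5],[30,0],[30,5],[32,6],[32,7],[34,5],[35,3],[37,0],[37,5],[39,6],[39,7],[40,5],[43,7],[45,5],[46,5],[48,0],[48,5],[49,5]]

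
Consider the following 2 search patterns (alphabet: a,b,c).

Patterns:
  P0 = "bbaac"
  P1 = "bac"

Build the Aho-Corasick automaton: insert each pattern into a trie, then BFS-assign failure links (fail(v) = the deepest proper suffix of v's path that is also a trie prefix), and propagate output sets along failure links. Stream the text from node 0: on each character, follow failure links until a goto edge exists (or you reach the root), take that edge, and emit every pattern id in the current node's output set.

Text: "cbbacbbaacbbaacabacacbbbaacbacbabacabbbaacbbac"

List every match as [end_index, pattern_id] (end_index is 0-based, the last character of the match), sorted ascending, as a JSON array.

Construct AC machine:
Trie (insert patterns):
  0='ε' goto b→1
  1='b' goto a→6 b→2
  2='bb' goto a→3
  3='bba' goto a→4
  4='bbaa' goto c→5
  5='bbaac' goto ·  ←P0
  6='ba' goto c→7
  7='bac' goto ·  ←P1

BFS fail/out derivation:
  n1('b'): parent n0 fail=0; on 'b' 0 → fail=0;  out ∅∪∅=∅
  n2('bb'): parent n1 fail=0; on 'b' 0 → fail=1;  out ∅∪∅=∅
  n6('ba'): parent n1 fail=0; on 'a' 0 → fail=0;  out ∅∪∅=∅
  n3('bba'): parent n2 fail=1; on 'a' 1 → fail=6;  out ∅∪∅=∅
  n7('bac'): parent n6 fail=0; on 'c' 0 → fail=0;  out {1}∪∅={1}
  n4('bbaa'): parent n3 fail=6; on 'a' 6→0 → fail=0;  out ∅∪∅=∅
  n5('bbaac'): parent n4 fail=0; on 'c' 0 → fail=0;  out {0}∪∅={0}

Text stream:
pos 0 'c': at 0
pos 1 'b': at 1
pos 2 'b': at 2
pos 3 'a': at 3
pos 4 'c': at 7 ·f  ** P1@[2:4]
pos 5 'b': at 1 ·f
pos 6 'b': at 2
pos 7 'a': at 3
pos 8 'a': at 4
pos 9 'c': at 5  ** P0@[5:9]
pos 10 'b': at 1 ·f
pos 11 'b': at 2
pos 12 'a': at 3
pos 13 'a': at 4
pos 14 'c': at 5  ** P0@[10:14]
pos 15 'a': at 0 ·f
pos 16 'b': at 1
pos 17 'a': at 6
pos 18 'c': at 7  ** P1@[16:18]
pos 19 'a': at 0 ·f
pos 20 'c': at 0
pos 21 'b': at 1
pos 22 'b': at 2
pos 23 'b': at 2 ·f
pos 24 'a': at 3
pos 25 'a': at 4
pos 26 'c': at 5  ** P0@[22:26]
pos 27 'b': at 1 ·f
pos 28 'a': at 6
pos 29 'c': at 7  ** P1@[27:29]
pos 30 'b': at 1 ·f
pos 31 'a': at 6
pos 32 'b': at 1 ·f
pos 33 'a': at 6
pos 34 'c': at 7  ** P1@[32:34]
pos 35 'a': at 0 ·f
pos 36 'b': at 1
pos 37 'b': at 2
pos 38 'b': at 2 ·f
pos 39 'a': at 3
pos 40 'a': at 4
pos 41 'c': at 5  ** P0@[37:41]
pos 42 'b': at 1 ·f
pos 43 'b': at 2
pos 44 'a': at 3
pos 45 'c': at 7 ·f  ** P1@[43:45]

All matches (sorted): [[4,1],[9,0],[14,0],[18,1],[26,0],[29,1],[34,1],[41,0],[45,1]]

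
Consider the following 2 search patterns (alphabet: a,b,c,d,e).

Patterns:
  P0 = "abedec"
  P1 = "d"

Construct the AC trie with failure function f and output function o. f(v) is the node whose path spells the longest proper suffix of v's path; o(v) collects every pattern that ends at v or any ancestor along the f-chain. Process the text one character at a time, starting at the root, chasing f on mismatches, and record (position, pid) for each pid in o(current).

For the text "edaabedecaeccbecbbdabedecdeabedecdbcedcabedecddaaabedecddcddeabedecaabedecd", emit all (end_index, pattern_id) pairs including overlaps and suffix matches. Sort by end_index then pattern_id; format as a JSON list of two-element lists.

Build:
Trie (insert patterns):
  0='ε' goto a→1 d→7
  1='a' goto b→2
  2='ab' goto e→3
  3='abe' goto d→4
  4='abed' goto e→5
  5='abede' goto c→6
  6='abedec' goto ·  ←P0
  7='d' goto ·  ←P1

BFS fail/out derivation:
  fail(1) 'a': from fail(0)=0 chase 'a': 0 ⇒ 0;  out=∅∪out(0)=∅
  fail(7) 'd': from fail(0)=0 chase 'd': 0 ⇒ 0;  out={1}∪out(0)={1}
  fail(2) 'ab': from fail(1)=0 chase 'b': 0 ⇒ 0;  out=∅∪out(0)=∅
  fail(3) 'abe': from fail(2)=0 chase 'e': 0 ⇒ 0;  out=∅∪out(0)=∅
  fail(4) 'abed': from fail(3)=0 chase 'd': 0 ⇒ 7;  out=∅∪out(7)={1}
  fail(5) 'abede': from fail(4)=7 chase 'e': 7→0 ⇒ 0;  out=∅∪out(0)=∅
  fail(6) 'abedec': from fail(5)=0 chase 'c': 0 ⇒ 0;  out={0}∪out(0)={0}

Run:
i=0 'e': node 0→0
i=1 'd': node 0→7  emit P1@[1:1]
i=2 'a': node 7→1 (fail-walked)
i=3 'a': node 1→1 (fail-walked)
i=4 'b': node 1→2
i=5 'e': node 2→3
i=6 'd': node 3→4  emit P1@[6:6]
i=7 'e': node 4→5
i=8 'c': node 5→6  emit P0@[3:8]
i=9 'a': node 6→1 (fail-walked)
i=10 'e': node 1→0 (fail-walked)
i=11 'c': node 0→0
i=12 'c': node 0→0
i=13 'b': node 0→0
i=14 'e': node 0→0
i=15 'c': node 0→0
i=16 'b': node 0→0
i=17 'b': node 0→0
i=18 'd': node 0→7  emit P1@[18:18]
i=19 'a': node 7→1 (fail-walked)
i=20 'b': node 1→2
i=21 'e': node 2→3
i=22 'd': node 3→4  emit P1@[22:22]
i=23 'e': node 4→5
i=24 'c': node 5→6  emit P0@[19:24]
i=25 'd': node 6→7 (fail-walked)  emit P1@[25:25]
i=26 'e': node 7→0 (fail-walked)
i=27 'a': node 0→1
i=28 'b': node 1→2
i=29 'e': node 2→3
i=30 'd': node 3→4  emit P1@[30:30]
i=31 'e': node 4→5
i=32 'c': node 5→6  emit P0@[27:32]
i=33 'd': node 6→7 (fail-walked)  emit P1@[33:33]
i=34 'b': node 7→0 (fail-walked)
i=35 'c': node 0→0
i=36 'e': node 0→0
i=37 'd': node 0→7  emit P1@[37:37]
i=38 'c': node 7→0 (fail-walked)
i=39 'a': node 0→1
i=40 'b': node 1→2
i=41 'e': node 2→3
i=42 'd': node 3→4  emit P1@[42:42]
i=43 'e': node 4→5
i=44 'c': node 5→6  emit P0@[39:44]
i=45 'd': node 6→7 (fail-walked)  emit P1@[45:45]
i=46 'd': node 7→7 (fail-walked)  emit P1@[46:46]
i=47 'a': node 7→1 (fail-walked)
i=48 'a': node 1→1 (fail-walked)
i=49 'a': node 1→1 (fail-walked)
i=50 'b': node 1→2
i=51 'e': node 2→3
i=52 'd': node 3→4  emit P1@[52:52]
i=53 'e': node 4→5
i=54 'c': node 5→6  emit P0@[49:54]
i=55 'd': node 6→7 (fail-walked)  emit P1@[55:55]
i=56 'd': node 7→7 (fail-walked)  emit P1@[56:56]
i=57 'c': node 7→0 (fail-walked)
i=58 'd': node 0→7  emit P1@[58:58]
i=59 'd': node 7→7 (fail-walked)  emit P1@[59:59]
i=60 'e': node 7→0 (fail-walked)
i=61 'a': node 0→1
i=62 'b': node 1→2
i=63 'e': node 2→3
i=64 'd': node 3→4  emit P1@[64:64]
i=65 'e': node 4→5
i=66 'c': node 5→6  emit P0@[61:66]
i=67 'a': node 6→1 (fail-walked)
i=68 'a': node 1→1 (fail-walked)
i=69 'b': node 1→2
i=70 'e': node 2→3
i=71 'd': node 3→4  emit P1@[71:71]
i=72 'e': node 4→5
i=73 'c': node 5→6  emit P0@[68:73]
i=74 'd': node 6→7 (fail-walked)  emit P1@[74:74]

Result: [[1,1],[6,1],[8,0],[18,1],[22,1],[24,0],[25,1],[30,1],[32,0],[33,1],[37,1],[42,1],[44,0],[45,1],[46,1],[52,1],[54,0],[55,1],[56,1],[58,1],[59,1],[64,1],[66,0],[71,1],[73,0],[74,1]]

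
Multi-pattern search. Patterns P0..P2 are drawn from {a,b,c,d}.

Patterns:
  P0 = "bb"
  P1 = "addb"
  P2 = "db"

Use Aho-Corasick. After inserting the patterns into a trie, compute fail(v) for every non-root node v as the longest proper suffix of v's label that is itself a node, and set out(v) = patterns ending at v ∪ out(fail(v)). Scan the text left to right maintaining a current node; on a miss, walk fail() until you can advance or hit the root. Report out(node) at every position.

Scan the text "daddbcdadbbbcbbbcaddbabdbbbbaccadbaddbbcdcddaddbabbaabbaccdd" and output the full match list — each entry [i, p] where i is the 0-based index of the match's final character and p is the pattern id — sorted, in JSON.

Build:
Trie nodes:
  0='ε' goto a→3 b→1 d→7
  1='b' goto b→2
  2='bb' goto ·  ←P0
  3='a' goto d→4
  4='ad' goto d→5
  5='add' goto b→6
  6='addb' goto ·  ←P1
  7='d' goto b→8
  8='db' goto ·  ←P2

Failure links (BFS by depth):
  n1('b'): parent n0 fail=0; on 'b' 0 → fail=0;  out ∅∪∅=∅
  n3('a'): parent n0 fail=0; on 'a' 0 → fail=0;  out ∅∪∅=∅
  n7('d'): parent n0 fail=0; on 'd' 0 → fail=0;  out ∅∪∅=∅
  n2('bb'): parent n1 fail=0; on 'b' 0 → fail=1;  out {0}∪∅={0}
  n4('ad'): parent n3 fail=0; on 'd' 0 → fail=7;  out ∅∪∅=∅
  n8('db'): parent n7 fail=0; on 'b' 0 → fail=1;  out {2}∪∅={2}
  n5('add'): parent n4 fail=7; on 'd' 7→0 → fail=7;  out ∅∪∅=∅
  n6('addb'): parent n5 fail=7; on 'b' 7 → fail=8;  out {1}∪{2}={1,2}

Run:
pos 0 'd': at 7
pos 1 'a': at 3 (via fail)
pos 2 'd': at 4
pos 3 'd': at 5
pos 4 'b': at 6  ** P1@[1:4],P2@[3:4]
pos 5 'c': at 0 (via fail)
pos 6 'd': at 7
pos 7 'a': at 3 (via fail)
pos 8 'd': at 4
pos 9 'b': at 8 (via fail)  ** P2@[8:9]
pos 10 'b': at 2 (via fail)  ** P0@[9:10]
pos 11 'b': at 2 (via fail)  ** P0@[10:11]
pos 12 'c': at 0 (via fail)
pos 13 'b': at 1
pos 14 'b': at 2  ** P0@[13:14]
pos 15 'b': at 2 (via fail)  ** P0@[14:15]
pos 16 'c': at 0 (via fail)
pos 17 'a': at 3
pos 18 'd': at 4
pos 19 'd': at 5
pos 20 'b': at 6  ** P1@[17:20],P2@[19:20]
pos 21 'a': at 3 (via fail)
pos 22 'b': at 1 (via fail)
pos 23 'd': at 7 (via fail)
pos 24 'b': at 8  ** P2@[23:24]
pos 25 'b': at 2 (via fail)  ** P0@[24:25]
pos 26 'b': at 2 (via fail)  ** P0@[25:26]
pos 27 'b': at 2 (via fail)  ** P0@[26:27]
pos 28 'a': at 3 (via fail)
pos 29 'c': at 0 (via fail)
pos 30 'c': at 0
pos 31 'a': at 3
pos 32 'd': at 4
pos 33 'b': at 8 (via fail)  ** P2@[32:33]
pos 34 'a': at 3 (via fail)
pos 35 'd': at 4
pos 36 'd': at 5
pos 37 'b': at 6  ** P1@[34:37],P2@[36:37]
pos 38 'b': at 2 (via fail)  ** P0@[37:38]
pos 39 'c': at 0 (via fail)
pos 40 'd': at 7
pos 41 'c': at 0 (via fail)
pos 42 'd': at 7
pos 43 'd': at 7 (via fail)
pos 44 'a': at 3 (via fail)
pos 45 'd': at 4
pos 46 'd': at 5
pos 47 'b': at 6  ** P1@[44:47],P2@[46:47]
pos 48 'a': at 3 (via fail)
pos 49 'b': at 1 (via fail)
pos 50 'b': at 2  ** P0@[49:50]
pos 51 'a': at 3 (via fail)
pos 52 'a': at 3 (via fail)
pos 53 'b': at 1 (via fail)
pos 54 'b': at 2  ** P0@[53:54]
pos 55 'a': at 3 (via fail)
pos 56 'c': at 0 (via fail)
pos 57 'c': at 0
pos 58 'd': at 7
pos 59 'd': at 7 (via fail)

Matches: [[4,1],[4,2],[9,2],[10,0],[11,0],[14,0],[15,0],[20,1],[20,2],[24,2],[25,0],[26,0],[27,0],[33,2],[37,1],[37,2],[38,0],[47,1],[47,2],[50,0],[54,0]]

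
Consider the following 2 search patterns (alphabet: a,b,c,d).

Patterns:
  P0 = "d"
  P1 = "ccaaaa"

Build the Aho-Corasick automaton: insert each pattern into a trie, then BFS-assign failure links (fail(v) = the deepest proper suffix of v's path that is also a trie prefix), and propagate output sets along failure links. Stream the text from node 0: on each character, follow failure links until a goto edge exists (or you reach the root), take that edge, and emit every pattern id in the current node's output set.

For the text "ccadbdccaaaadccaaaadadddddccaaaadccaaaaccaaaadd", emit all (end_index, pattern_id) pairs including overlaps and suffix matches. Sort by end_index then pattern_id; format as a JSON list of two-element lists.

Construct AC machine:
Trie nodes:
  n0 'ε': c→2 d→1
  n1 'd': ·  [P0 ends]
  n2 'c': c→3
  n3 'cc': a→4
  n4 'cca': a→5
  n5 'ccaa': a→6
  n6 'ccaaa': a→7
  n7 'ccaaaa': ·  [P1 ends]

BFS fail/out derivation:
  n1('d'): parent n0 fail=0; on 'd' 0 → fail=0;  out {0}∪∅={0}
  n2('c'): parent n0 fail=0; on 'c' 0 → fail=0;  out ∅∪∅=∅
  n3('cc'): parent n2 fail=0; on 'c' 0 → fail=2;  out ∅∪∅=∅
  n4('cca'): parent n3 fail=2; on 'a' 2→0 → fail=0;  out ∅∪∅=∅
  n5('ccaa'): parent n4 fail=0; on 'a' 0 → fail=0;  out ∅∪∅=∅
  n6('ccaaa'): parent n5 fail=0; on 'a' 0 → fail=0;  out ∅∪∅=∅
  n7('ccaaaa'): parent n6 fail=0; on 'a' 0 → fail=0;  out {1}∪∅={1}

Run:
[0] read 'c'  n0⇒n2
[1] read 'c'  n2⇒n3
[2] read 'a'  n3⇒n4
[3] read 'd'  n4⇒n1 (via fail)  → match P0@[3:3]
[4] read 'b'  n1⇒n0 (via fail)
[5] read 'd'  n0⇒n1  → match P0@[5:5]
[6] read 'c'  n1⇒n2 (via fail)
[7] read 'c'  n2⇒n3
[8] read 'a'  n3⇒n4
[9] read 'a'  n4⇒n5
[10] read 'a'  n5⇒n6
[11] read 'a'  n6⇒n7  → match P1@[6:11]
[12] read 'd'  n7⇒n1 (via fail)  → match P0@[12:12]
[13] read 'c'  n1⇒n2 (via fail)
[14] read 'c'  n2⇒n3
[15] read 'a'  n3⇒n4
[16] read 'a'  n4⇒n5
[17] read 'a'  n5⇒n6
[18] read 'a'  n6⇒n7  → match P1@[13:18]
[19] read 'd'  n7⇒n1 (via fail)  → match P0@[19:19]
[20] read 'a'  n1⇒n0 (via fail)
[21] read 'd'  n0⇒n1  → match P0@[21:21]
[22] read 'd'  n1⇒n1 (via fail)  → match P0@[22:22]
[23] read 'd'  n1⇒n1 (via fail)  → match P0@[23:23]
[24] read 'd'  n1⇒n1 (via fail)  → match P0@[24:24]
[25] read 'd'  n1⇒n1 (via fail)  → match P0@[25:25]
[26] read 'c'  n1⇒n2 (via fail)
[27] read 'c'  n2⇒n3
[28] read 'a'  n3⇒n4
[29] read 'a'  n4⇒n5
[30] read 'a'  n5⇒n6
[31] read 'a'  n6⇒n7  → match P1@[26:31]
[32] read 'd'  n7⇒n1 (via fail)  → match P0@[32:32]
[33] read 'c'  n1⇒n2 (via fail)
[34] read 'c'  n2⇒n3
[35] read 'a'  n3⇒n4
[36] read 'a'  n4⇒n5
[37] read 'a'  n5⇒n6
[38] read 'a'  n6⇒n7  → match P1@[33:38]
[39] read 'c'  n7⇒n2 (via fail)
[40] read 'c'  n2⇒n3
[41] read 'a'  n3⇒n4
[42] read 'a'  n4⇒n5
[43] read 'a'  n5⇒n6
[44] read 'a'  n6⇒n7  → match P1@[39:44]
[45] read 'd'  n7⇒n1 (via fail)  → match P0@[45:45]
[46] read 'd'  n1⇒n1 (via fail)  → match P0@[46:46]

Matches: [[3,0],[5,0],[11,1],[12,0],[18,1],[19,0],[21,0],[22,0],[23,0],[24,0],[25,0],[31,1],[32,0],[38,1],[44,1],[45,0],[46,0]]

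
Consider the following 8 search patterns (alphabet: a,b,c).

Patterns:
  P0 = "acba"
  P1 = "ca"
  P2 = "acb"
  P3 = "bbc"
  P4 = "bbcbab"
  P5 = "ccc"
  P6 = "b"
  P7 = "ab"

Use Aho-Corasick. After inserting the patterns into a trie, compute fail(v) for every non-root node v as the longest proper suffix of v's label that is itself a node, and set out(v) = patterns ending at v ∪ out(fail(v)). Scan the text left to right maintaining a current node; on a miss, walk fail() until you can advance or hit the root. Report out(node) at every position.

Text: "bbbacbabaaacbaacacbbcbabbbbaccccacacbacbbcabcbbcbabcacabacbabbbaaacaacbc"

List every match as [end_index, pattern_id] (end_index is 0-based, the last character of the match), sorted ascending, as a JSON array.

Build automaton:
Trie (insert patterns):
  0='ε' goto a→1 b→7 c→5
  1='a' goto b→15 c→2
  2='ac' goto b→3
  3='acb' goto a→4  ←P2
  4='acba' goto ·  ←P0
  5='c' goto a→6 c→13
  6='ca' goto ·  ←P1
  7='b' goto b→8  ←P6
  8='bb' goto c→9
  9='bbc' goto b→10  ←P3
  10='bbcb' goto a→11
  11='bbcba' goto b→12
  12='bbcbab' goto ·  ←P4
  13='cc' goto c→14
  14='ccc' goto ·  ←P5
  15='ab' goto ·  ←P7

Failure links (BFS by depth):
  fail(1) 'a': from fail(0)=0 chase 'a': 0 ⇒ 0;  out=∅∪out(0)=∅
  fail(5) 'c': from fail(0)=0 chase 'c': 0 ⇒ 0;  out=∅∪out(0)=∅
  fail(7) 'b': from fail(0)=0 chase 'b': 0 ⇒ 0;  out={6}∪out(0)={6}
  fail(2) 'ac': from fail(1)=0 chase 'c': 0 ⇒ 5;  out=∅∪out(5)=∅
  fail(6) 'ca': from fail(5)=0 chase 'a': 0 ⇒ 1;  out={1}∪out(1)={1}
  fail(8) 'bb': from fail(7)=0 chase 'b': 0 ⇒ 7;  out=∅∪out(7)={6}
  fail(13) 'cc': from fail(5)=0 chase 'c': 0 ⇒ 5;  out=∅∪out(5)=∅
  fail(15) 'ab': from fail(1)=0 chase 'b': 0 ⇒ 7;  out={7}∪out(7)={6,7}
  fail(3) 'acb': from fail(2)=5 chase 'b': 5→0 ⇒ 7;  out={2}∪out(7)={2,6}
  fail(9) 'bbc': from fail(8)=7 chase 'c': 7→0 ⇒ 5;  out={3}∪out(5)={3}
  fail(14) 'ccc': from fail(13)=5 chase 'c': 5 ⇒ 13;  out={5}∪out(13)={5}
  fail(4) 'acba': from fail(3)=7 chase 'a': 7→0 ⇒ 1;  out={0}∪out(1)={0}
  fail(10) 'bbcb': from fail(9)=5 chase 'b': 5→0 ⇒ 7;  out=∅∪out(7)={6}
  fail(11) 'bbcba': from fail(10)=7 chase 'a': 7→0 ⇒ 1;  out=∅∪out(1)=∅
  fail(12) 'bbcbab': from fail(11)=1 chase 'b': 1 ⇒ 15;  out={4}∪out(15)={4,6,7}

Run:
[0] read 'b'  n0⇒n7  → match P6@[0:0]
[1] read 'b'  n7⇒n8  → match P6@[1:1]
[2] read 'b'  n8⇒n8 ·f  → match P6@[2:2]
[3] read 'a'  n8⇒n1 ·f
[4] read 'c'  n1⇒n2
[5] read 'b'  n2⇒n3  → match P2@[3:5],P6@[5:5]
[6] read 'a'  n3⇒n4  → match P0@[3:6]
[7] read 'b'  n4⇒n15 ·f  → match P6@[7:7],P7@[6:7]
[8] read 'a'  n15⇒n1 ·f
[9] read 'a'  n1⇒n1 ·f
[10] read 'a'  n1⇒n1 ·f
[11] read 'c'  n1⇒n2
[12] read 'b'  n2⇒n3  → match P2@[10:12],P6@[12:12]
[13] read 'a'  n3⇒n4  → match P0@[10:13]
[14] read 'a'  n4⇒n1 ·f
[15] read 'c'  n1⇒n2
[16] read 'a'  n2⇒n6 ·f  → match P1@[15:16]
[17] read 'c'  n6⇒n2 ·f
[18] read 'b'  n2⇒n3  → match P2@[16:18],P6@[18:18]
[19] read 'b'  n3⇒n8 ·f  → match P6@[19:19]
[20] read 'c'  n8⇒n9  → match P3@[18:20]
[21] read 'b'  n9⇒n10  → match P6@[21:21]
[22] read 'a'  n10⇒n11
[23] read 'b'  n11⇒n12  → match P4@[18:23],P6@[23:23],P7@[22:23]
[24] read 'b'  n12⇒n8 ·f  → match P6@[24:24]
[25] read 'b'  n8⇒n8 ·f  → match P6@[25:25]
[26] read 'b'  n8⇒n8 ·f  → match P6@[26:26]
[27] read 'a'  n8⇒n1 ·f
[28] read 'c'  n1⇒n2
[29] read 'c'  n2⇒n13 ·f
[30] read 'c'  n13⇒n14  → match P5@[28:30]
[31] read 'c'  n14⇒n14 ·f  → match P5@[29:31]
[32] read 'a'  n14⇒n6 ·f  → match P1@[31:32]
[33] read 'c'  n6⇒n2 ·f
[34] read 'a'  n2⇒n6 ·f  → match P1@[33:34]
[35] read 'c'  n6⇒n2 ·f
[36] read 'b'  n2⇒n3  → match P2@[34:36],P6@[36:36]
[37] read 'a'  n3⇒n4  → match P0@[34:37]
[38] read 'c'  n4⇒n2 ·f
[39] read 'b'  n2⇒n3  → match P2@[37:39],P6@[39:39]
[40] read 'b'  n3⇒n8 ·f  → match P6@[40:40]
[41] read 'c'  n8⇒n9  → match P3@[39:41]
[42] read 'a'  n9⇒n6 ·f  → match P1@[41:42]
[43] read 'b'  n6⇒n15 ·f  → match P6@[43:43],P7@[42:43]
[44] read 'c'  n15⇒n5 ·f
[45] read 'b'  n5⇒n7 ·f  → match P6@[45:45]
[46] read 'b'  n7⇒n8  → match P6@[46:46]
[47] read 'c'  n8⇒n9  → match P3@[45:47]
[48] read 'b'  n9⇒n10  → match P6@[48:48]
[49] read 'a'  n10⇒n11
[50] read 'b'  n11⇒n12  → match P4@[45:50],P6@[50:50],P7@[49:50]
[51] read 'c'  n12⇒n5 ·f
[52] read 'a'  n5⇒n6  → match P1@[51:52]
[53] read 'c'  n6⇒n2 ·f
[54] read 'a'  n2⇒n6 ·f  → match P1@[53:54]
[55] read 'b'  n6⇒n15 ·f  → match P6@[55:55],P7@[54:55]
[56] read 'a'  n15⇒n1 ·f
[57] read 'c'  n1⇒n2
[58] read 'b'  n2⇒n3  → match P2@[56:58],P6@[58:58]
[59] read 'a'  n3⇒n4  → match P0@[56:59]
[60] read 'b'  n4⇒n15 ·f  → match P6@[60:60],P7@[59:60]
[61] read 'b'  n15⇒n8 ·f  → match P6@[61:61]
[62] read 'b'  n8⇒n8 ·f  → match P6@[62:62]
[63] read 'a'  n8⇒n1 ·f
[64] read 'a'  n1⇒n1 ·f
[65] read 'a'  n1⇒n1 ·f
[66] read 'c'  n1⇒n2
[67] read 'a'  n2⇒n6 ·f  → match P1@[66:67]
[68] read 'a'  n6⇒n1 ·f
[69] read 'c'  n1⇒n2
[70] read 'b'  n2⇒n3  → match P2@[68:70],P6@[70:70]
[71] read 'c'  n3⇒n5 ·f

All matches (sorted): [[0,6],[1,6],[2,6],[5,2],[5,6],[6,0],[7,6],[7,7],[12,2],[12,6],[13,0],[16,1],[18,2],[18,6],[19,6],[20,3],[21,6],[23,4],[23,6],[23,7],[24,6],[25,6],[26,6],[30,5],[31,5],[32,1],[34,1],[36,2],[36,6],[37,0],[39,2],[39,6],[40,6],[41,3],[42,1],[43,6],[43,7],[45,6],[46,6],[47,3],[48,6],[50,4],[50,6],[50,7],[52,1],[54,1],[55,6],[55,7],[58,2],[58,6],[59,0],[60,6],[60,7],[61,6],[62,6],[67,1],[70,2],[70,6]]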